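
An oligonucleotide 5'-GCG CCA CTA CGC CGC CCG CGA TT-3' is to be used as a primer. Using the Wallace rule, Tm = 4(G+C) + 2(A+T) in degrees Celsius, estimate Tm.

Base counts: A=3, G=6, C=11, T=3
So N_AT = 6 and N_GC = 17.
Tm = 2(6) + 4(17) = 12 + 68 = 80°C

80°C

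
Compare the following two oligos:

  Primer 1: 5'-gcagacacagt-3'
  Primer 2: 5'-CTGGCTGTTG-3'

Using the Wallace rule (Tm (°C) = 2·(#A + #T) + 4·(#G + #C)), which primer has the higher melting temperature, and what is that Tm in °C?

Primer 1: A+T=5, G+C=6 → Tm = 2(5)+4(6) = 34°C
Primer 2: A+T=4, G+C=6 → Tm = 2(4)+4(6) = 32°C
34°C vs 32°C → primer 1 is higher.

Primer 1, 34°C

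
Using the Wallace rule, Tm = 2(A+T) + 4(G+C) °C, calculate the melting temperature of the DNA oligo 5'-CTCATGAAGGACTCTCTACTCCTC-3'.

Scanning the sequence gives G=3, A=5, T=7, C=9.
So N_AT = 12 and N_GC = 12.
Tm = 4·12 + 2·12 = 48 + 24 = 72°C

72°C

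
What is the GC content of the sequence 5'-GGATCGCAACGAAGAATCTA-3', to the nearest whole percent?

Scanning the sequence gives T=3, C=4, G=5, A=8.
G+C = 5 + 4 = 9 out of 20 bases
%GC = 9/20 × 100 = 45% ≈ 45%

45%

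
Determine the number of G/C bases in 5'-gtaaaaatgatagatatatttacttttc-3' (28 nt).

Counting bases: G=3, A=11, C=2, T=12
Total G or C: 3 + 2 = 5

5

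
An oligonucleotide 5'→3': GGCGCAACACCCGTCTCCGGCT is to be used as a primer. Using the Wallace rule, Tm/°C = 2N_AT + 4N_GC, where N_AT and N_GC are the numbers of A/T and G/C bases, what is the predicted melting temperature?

76°C

Scanning the sequence gives A=3, G=6, T=3, C=10.
AT pairs contribute 6, GC pairs contribute 16.
Tm = 4·16 + 2·6 = 64 + 12 = 76°C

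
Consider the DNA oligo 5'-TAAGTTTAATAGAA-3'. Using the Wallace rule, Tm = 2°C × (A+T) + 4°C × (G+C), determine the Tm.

32°C

Counting bases: A=7, C=0, T=5, G=2
AT pairs contribute 12, GC pairs contribute 2.
Tm = 2×12 + 4×2 = 32°C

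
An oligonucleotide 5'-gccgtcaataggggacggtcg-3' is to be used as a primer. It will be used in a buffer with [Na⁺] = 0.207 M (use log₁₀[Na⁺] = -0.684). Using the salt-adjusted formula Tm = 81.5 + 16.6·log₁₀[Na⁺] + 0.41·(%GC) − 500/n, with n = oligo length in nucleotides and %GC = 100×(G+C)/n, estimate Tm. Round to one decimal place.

Length n = 21. Counting bases: C=5, G=9, T=3, A=4
G+C = 14, so %GC = 14/21 × 100 = 66.667%
Salt term: 16.6 × (-0.684) = -11.354
GC term: 0.41 × 66.667 = 27.333; length term: −500/21 = −23.81
Tm = 81.5 + (-11.354) + 27.333 − 23.81 = 73.669 → 73.7°C

73.7°C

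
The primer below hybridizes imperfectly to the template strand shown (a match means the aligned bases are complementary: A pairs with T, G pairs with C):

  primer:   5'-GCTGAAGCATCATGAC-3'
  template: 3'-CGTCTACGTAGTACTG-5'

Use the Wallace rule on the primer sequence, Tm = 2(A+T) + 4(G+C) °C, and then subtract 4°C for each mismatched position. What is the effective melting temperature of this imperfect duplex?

40°C

Primer base counts: A=5, T=3, G=4, C=4 → A+T=8, G+C=8
Perfect-match Tm = 2(8) + 4(8) = 16 + 32 = 48°C
Mismatches (positions where the bases are not complementary): 2 (at positions 3, 6)
Effective Tm = 48 − 2×4 = 48 − 8 = 40°C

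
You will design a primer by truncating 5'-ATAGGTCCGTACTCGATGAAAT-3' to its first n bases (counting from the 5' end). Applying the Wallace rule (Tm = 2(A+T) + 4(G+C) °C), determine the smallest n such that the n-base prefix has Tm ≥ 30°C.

n = 10

First 9 bases: ATAGGTCCG → Tm = 28°C (< 30°C)
First 10 bases: ATAGGTCCGT → Tm = 30°C (≥ 30°C)
Since every base adds ≥2°C, Tm only increases with n, so the threshold is first crossed at n = 10.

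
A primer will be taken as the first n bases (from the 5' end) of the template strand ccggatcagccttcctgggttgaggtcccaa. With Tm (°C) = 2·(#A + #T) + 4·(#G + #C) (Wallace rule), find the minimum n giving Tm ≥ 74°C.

First 22 bases: CCGGATCAGCCTTCCTGGGTTG → Tm = 72°C (< 74°C)
First 23 bases: CCGGATCAGCCTTCCTGGGTTGA → Tm = 74°C (≥ 74°C)
Since every base adds ≥2°C, Tm only increases with n, so the threshold is first crossed at n = 23.

n = 23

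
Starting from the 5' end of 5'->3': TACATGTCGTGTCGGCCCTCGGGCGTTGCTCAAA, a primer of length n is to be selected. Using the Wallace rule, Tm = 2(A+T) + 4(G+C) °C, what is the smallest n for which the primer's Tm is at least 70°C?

First 21 bases: TACATGTCGTGTCGGCCCTCG → Tm = 68°C (< 70°C)
First 22 bases: TACATGTCGTGTCGGCCCTCGG → Tm = 72°C (≥ 70°C)
Since every base adds ≥2°C, Tm only increases with n, so the threshold is first crossed at n = 22.

n = 22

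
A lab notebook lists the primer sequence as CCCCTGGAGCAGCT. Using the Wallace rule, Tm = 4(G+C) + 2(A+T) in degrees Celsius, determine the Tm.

Base counts: C=6, A=2, T=2, G=4
A+T = 4, G+C = 10
Tm = 2×4 + 4×10 = 48°C

48°C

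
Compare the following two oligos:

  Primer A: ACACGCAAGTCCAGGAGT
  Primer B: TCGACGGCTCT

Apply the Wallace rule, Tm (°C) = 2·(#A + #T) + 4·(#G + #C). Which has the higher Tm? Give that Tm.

Primer A, 56°C

Primer A: A+T=8, G+C=10 → Tm = 2(8)+4(10) = 56°C
Primer B: A+T=4, G+C=7 → Tm = 2(4)+4(7) = 36°C
56°C vs 36°C → primer A is higher.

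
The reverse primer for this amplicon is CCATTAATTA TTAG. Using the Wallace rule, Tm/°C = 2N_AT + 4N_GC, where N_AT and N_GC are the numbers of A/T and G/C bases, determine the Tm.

34°C

Scanning the sequence gives A=5, T=6, C=2, G=1.
A+T = 11, G+C = 3
Tm = 4·3 + 2·11 = 12 + 22 = 34°C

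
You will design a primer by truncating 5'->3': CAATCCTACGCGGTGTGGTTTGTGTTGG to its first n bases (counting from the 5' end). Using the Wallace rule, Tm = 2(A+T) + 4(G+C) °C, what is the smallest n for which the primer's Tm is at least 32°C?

First 10 bases: CAATCCTACG → Tm = 30°C (< 32°C)
First 11 bases: CAATCCTACGC → Tm = 34°C (≥ 32°C)
Each additional base adds 2°C (A/T) or 4°C (G/C), so Tm is non-decreasing in n; n = 11 is the first length to reach 32°C.

n = 11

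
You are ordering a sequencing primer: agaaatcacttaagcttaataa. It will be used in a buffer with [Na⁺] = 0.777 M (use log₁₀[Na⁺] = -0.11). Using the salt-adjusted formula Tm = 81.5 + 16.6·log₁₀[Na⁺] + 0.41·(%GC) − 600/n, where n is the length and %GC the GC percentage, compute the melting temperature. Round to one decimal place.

61.7°C

Length n = 22. Base counts: C=3, T=6, G=2, A=11
G+C = 5, so %GC = 5/22 × 100 = 22.727%
Salt term: 16.6 × (-0.11) = -1.826
GC term: 0.41 × 22.727 = 9.318; length term: −600/22 = −27.273
Tm = 81.5 + (-1.826) + 9.318 − 27.273 = 61.719 → 61.7°C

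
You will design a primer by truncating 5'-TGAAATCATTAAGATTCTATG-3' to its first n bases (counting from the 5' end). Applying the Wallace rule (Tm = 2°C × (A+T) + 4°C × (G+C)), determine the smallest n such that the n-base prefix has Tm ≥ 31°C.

First 12 bases: TGAAATCATTAA → Tm = 28°C (< 31°C)
First 13 bases: TGAAATCATTAAG → Tm = 32°C (≥ 31°C)
Each additional base adds 2°C (A/T) or 4°C (G/C), so Tm is non-decreasing in n; n = 13 is the first length to reach 31°C.

n = 13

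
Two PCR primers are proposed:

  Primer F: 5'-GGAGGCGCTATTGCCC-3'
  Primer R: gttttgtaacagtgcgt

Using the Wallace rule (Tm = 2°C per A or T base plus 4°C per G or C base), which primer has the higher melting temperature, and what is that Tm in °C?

Primer F, 54°C

Primer F: A+T=5, G+C=11 → Tm = 2(5)+4(11) = 54°C
Primer R: A+T=10, G+C=7 → Tm = 2(10)+4(7) = 48°C
54°C vs 48°C → primer F is higher.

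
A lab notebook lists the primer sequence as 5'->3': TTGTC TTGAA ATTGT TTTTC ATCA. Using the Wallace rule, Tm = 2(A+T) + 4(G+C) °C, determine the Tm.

G=3, T=13, A=5, C=3
A+T = 18, G+C = 6
Tm = 4·6 + 2·18 = 24 + 36 = 60°C

60°C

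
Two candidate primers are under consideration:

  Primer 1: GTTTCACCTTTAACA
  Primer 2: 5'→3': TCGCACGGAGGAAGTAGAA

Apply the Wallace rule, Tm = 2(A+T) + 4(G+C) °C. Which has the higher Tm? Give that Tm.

Primer 2, 58°C

Primer 1: A+T=10, G+C=5 → Tm = 2(10)+4(5) = 40°C
Primer 2: A+T=9, G+C=10 → Tm = 2(9)+4(10) = 58°C
40°C vs 58°C → primer 2 is higher.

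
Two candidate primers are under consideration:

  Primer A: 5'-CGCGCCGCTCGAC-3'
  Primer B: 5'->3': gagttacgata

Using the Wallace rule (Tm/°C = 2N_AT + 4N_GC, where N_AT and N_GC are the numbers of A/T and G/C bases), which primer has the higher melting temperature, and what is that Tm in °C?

Primer A, 48°C

Primer A: A+T=2, G+C=11 → Tm = 2(2)+4(11) = 48°C
Primer B: A+T=7, G+C=4 → Tm = 2(7)+4(4) = 30°C
48°C vs 30°C → primer A is higher.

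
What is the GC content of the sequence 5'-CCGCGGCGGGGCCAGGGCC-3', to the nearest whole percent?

95%

Scanning the sequence gives G=10, C=8, A=1, T=0.
G+C = 10 + 8 = 18 out of 19 bases
%GC = 18/19 × 100 = 94.74% ≈ 95%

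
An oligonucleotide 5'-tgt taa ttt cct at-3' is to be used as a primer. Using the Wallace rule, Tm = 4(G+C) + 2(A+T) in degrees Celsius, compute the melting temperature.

Scanning the sequence gives C=2, A=3, T=8, G=1.
So N_AT = 11 and N_GC = 3.
Tm = 2(11) + 4(3) = 22 + 12 = 34°C

34°C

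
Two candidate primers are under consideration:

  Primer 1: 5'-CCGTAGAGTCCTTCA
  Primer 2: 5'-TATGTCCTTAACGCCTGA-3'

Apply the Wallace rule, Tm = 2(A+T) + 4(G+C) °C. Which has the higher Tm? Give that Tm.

Primer 2, 52°C

Primer 1: A+T=7, G+C=8 → Tm = 2(7)+4(8) = 46°C
Primer 2: A+T=10, G+C=8 → Tm = 2(10)+4(8) = 52°C
46°C vs 52°C → primer 2 is higher.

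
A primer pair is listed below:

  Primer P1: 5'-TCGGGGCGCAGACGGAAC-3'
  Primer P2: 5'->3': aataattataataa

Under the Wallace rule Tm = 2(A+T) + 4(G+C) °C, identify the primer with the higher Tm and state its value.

Primer P1: A+T=5, G+C=13 → Tm = 2(5)+4(13) = 62°C
Primer P2: A+T=14, G+C=0 → Tm = 2(14)+4(0) = 28°C
62°C vs 28°C → primer P1 is higher.

Primer P1, 62°C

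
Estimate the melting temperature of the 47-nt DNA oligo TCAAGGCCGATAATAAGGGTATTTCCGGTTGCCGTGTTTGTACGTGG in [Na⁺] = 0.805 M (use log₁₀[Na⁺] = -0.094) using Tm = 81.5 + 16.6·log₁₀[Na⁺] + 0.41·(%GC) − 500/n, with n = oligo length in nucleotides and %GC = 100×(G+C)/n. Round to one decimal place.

Length n = 47. Counting bases: G=15, C=8, T=15, A=9
G+C = 23, so %GC = 23/47 × 100 = 48.936%
Salt term: 16.6 × (-0.094) = -1.56
GC term: 0.41 × 48.936 = 20.064; length term: −500/47 = −10.638
Tm = 81.5 + (-1.56) + 20.064 − 10.638 = 89.366 → 89.4°C

89.4°C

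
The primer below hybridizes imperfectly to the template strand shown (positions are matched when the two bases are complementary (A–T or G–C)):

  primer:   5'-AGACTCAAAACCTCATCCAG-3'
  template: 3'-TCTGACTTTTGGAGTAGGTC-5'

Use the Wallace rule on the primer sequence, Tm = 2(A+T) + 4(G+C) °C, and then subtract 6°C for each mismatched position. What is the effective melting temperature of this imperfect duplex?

52°C

Primer base counts: A=8, T=3, G=2, C=7 → A+T=11, G+C=9
Perfect-match Tm = 2(11) + 4(9) = 22 + 36 = 58°C
Mismatches (positions where the bases are not complementary): 1 (at position 6)
Effective Tm = 58 − 1×6 = 58 − 6 = 52°C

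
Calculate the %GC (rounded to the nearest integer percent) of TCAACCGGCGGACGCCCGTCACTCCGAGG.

Counting bases: T=3, A=5, C=12, G=9
G+C = 9 + 12 = 21 out of 29 bases
%GC = 21/29 × 100 = 72.41% ≈ 72%

72%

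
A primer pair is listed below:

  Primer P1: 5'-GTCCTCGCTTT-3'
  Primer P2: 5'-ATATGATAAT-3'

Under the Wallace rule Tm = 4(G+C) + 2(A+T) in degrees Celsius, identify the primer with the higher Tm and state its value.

Primer P1: A+T=5, G+C=6 → Tm = 2(5)+4(6) = 34°C
Primer P2: A+T=9, G+C=1 → Tm = 2(9)+4(1) = 22°C
34°C vs 22°C → primer P1 is higher.

Primer P1, 34°C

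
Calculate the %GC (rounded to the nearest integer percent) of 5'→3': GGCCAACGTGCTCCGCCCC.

Base counts: T=2, G=5, C=10, A=2
G+C = 5 + 10 = 15 out of 19 bases
%GC = 15/19 × 100 = 78.95% ≈ 79%

79%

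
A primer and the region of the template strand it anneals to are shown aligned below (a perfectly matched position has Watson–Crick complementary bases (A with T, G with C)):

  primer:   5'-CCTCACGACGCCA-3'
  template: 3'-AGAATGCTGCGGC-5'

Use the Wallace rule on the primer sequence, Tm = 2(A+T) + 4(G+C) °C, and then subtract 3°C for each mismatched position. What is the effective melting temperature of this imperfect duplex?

35°C

Primer base counts: A=3, T=1, G=2, C=7 → A+T=4, G+C=9
Perfect-match Tm = 2(4) + 4(9) = 8 + 36 = 44°C
Mismatches (positions where the bases are not complementary): 3 (at positions 1, 4, 13)
Effective Tm = 44 − 3×3 = 44 − 9 = 35°C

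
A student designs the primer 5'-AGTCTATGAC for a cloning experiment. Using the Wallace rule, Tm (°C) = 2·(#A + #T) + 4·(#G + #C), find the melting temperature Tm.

28°C

Base counts: A=3, C=2, T=3, G=2
AT pairs contribute 6, GC pairs contribute 4.
Tm = 4·4 + 2·6 = 16 + 12 = 28°C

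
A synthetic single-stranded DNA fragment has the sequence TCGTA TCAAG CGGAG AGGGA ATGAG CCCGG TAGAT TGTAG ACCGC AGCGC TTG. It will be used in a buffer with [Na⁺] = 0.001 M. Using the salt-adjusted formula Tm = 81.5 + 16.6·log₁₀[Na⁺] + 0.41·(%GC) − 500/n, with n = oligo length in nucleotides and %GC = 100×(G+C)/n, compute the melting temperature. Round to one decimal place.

Length n = 53. Counting bases: C=11, G=19, A=13, T=10
G+C = 30, so %GC = 30/53 × 100 = 56.604%
Salt term: 16.6 × (-3) = -49.8
GC term: 0.41 × 56.604 = 23.208; length term: −500/53 = −9.434
Tm = 81.5 + (-49.8) + 23.208 − 9.434 = 45.474 → 45.5°C

45.5°C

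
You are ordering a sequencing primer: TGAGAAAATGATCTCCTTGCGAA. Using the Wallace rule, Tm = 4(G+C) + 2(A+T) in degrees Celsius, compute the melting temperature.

64°C

Counting bases: C=4, G=5, A=8, T=6
A+T = 14, G+C = 9
Tm = 4·9 + 2·14 = 36 + 28 = 64°C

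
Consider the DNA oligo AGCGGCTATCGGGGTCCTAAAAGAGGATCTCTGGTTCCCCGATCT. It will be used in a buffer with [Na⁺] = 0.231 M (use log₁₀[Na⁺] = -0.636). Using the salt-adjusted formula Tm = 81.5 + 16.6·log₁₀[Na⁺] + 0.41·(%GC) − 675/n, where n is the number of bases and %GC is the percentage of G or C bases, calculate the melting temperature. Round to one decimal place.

78.7°C

Length n = 45. Counting bases: G=13, T=11, A=9, C=12
G+C = 25, so %GC = 25/45 × 100 = 55.556%
Salt term: 16.6 × (-0.636) = -10.558
GC term: 0.41 × 55.556 = 22.778; length term: −675/45 = −15
Tm = 81.5 + (-10.558) + 22.778 − 15 = 78.72 → 78.7°C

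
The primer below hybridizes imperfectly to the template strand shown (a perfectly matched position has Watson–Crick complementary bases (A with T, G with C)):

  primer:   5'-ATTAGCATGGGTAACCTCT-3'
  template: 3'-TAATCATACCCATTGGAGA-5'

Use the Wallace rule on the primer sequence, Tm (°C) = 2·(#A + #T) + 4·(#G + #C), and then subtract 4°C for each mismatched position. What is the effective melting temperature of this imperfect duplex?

50°C

Primer base counts: A=5, T=6, G=4, C=4 → A+T=11, G+C=8
Perfect-match Tm = 2(11) + 4(8) = 22 + 32 = 54°C
Mismatches (positions where the bases are not complementary): 1 (at position 6)
Effective Tm = 54 − 1×4 = 54 − 4 = 50°C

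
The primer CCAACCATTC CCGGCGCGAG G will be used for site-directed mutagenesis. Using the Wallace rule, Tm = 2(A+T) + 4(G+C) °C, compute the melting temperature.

Counting bases: G=6, A=4, C=9, T=2
AT pairs contribute 6, GC pairs contribute 15.
Tm = 2×6 + 4×15 = 72°C

72°C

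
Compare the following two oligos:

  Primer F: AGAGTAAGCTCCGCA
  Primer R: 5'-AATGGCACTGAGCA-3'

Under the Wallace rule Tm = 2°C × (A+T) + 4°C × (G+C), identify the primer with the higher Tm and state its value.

Primer F, 46°C

Primer F: A+T=7, G+C=8 → Tm = 2(7)+4(8) = 46°C
Primer R: A+T=7, G+C=7 → Tm = 2(7)+4(7) = 42°C
46°C vs 42°C → primer F is higher.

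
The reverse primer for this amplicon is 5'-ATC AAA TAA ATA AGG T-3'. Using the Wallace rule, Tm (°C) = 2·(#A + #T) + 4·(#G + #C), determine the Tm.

Scanning the sequence gives A=9, C=1, G=2, T=4.
So N_AT = 13 and N_GC = 3.
Tm = 2×13 + 4×3 = 38°C

38°C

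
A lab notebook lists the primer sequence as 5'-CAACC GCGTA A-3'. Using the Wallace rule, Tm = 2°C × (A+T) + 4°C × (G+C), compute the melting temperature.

Base counts: T=1, A=4, C=4, G=2
A+T = 5, G+C = 6
Tm = 2(5) + 4(6) = 10 + 24 = 34°C

34°C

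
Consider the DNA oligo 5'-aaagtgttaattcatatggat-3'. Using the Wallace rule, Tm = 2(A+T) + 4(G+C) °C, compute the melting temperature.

52°C

T=8, A=8, C=1, G=4
A+T = 16, G+C = 5
Tm = 4·5 + 2·16 = 20 + 32 = 52°C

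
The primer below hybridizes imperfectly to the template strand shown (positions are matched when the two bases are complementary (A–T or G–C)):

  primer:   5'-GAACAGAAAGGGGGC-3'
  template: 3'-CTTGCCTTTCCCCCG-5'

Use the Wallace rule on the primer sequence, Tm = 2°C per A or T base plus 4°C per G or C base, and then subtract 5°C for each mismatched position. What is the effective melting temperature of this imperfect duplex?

Primer base counts: A=6, T=0, G=7, C=2 → A+T=6, G+C=9
Perfect-match Tm = 2(6) + 4(9) = 12 + 36 = 48°C
Mismatches (positions where the bases are not complementary): 1 (at position 5)
Effective Tm = 48 − 1×5 = 48 − 5 = 43°C

43°C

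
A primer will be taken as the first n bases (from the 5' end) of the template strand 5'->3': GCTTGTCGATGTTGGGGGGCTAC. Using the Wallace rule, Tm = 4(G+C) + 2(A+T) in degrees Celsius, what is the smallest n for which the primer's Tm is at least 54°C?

First 16 bases: GCTTGTCGATGTTGGG → Tm = 50°C (< 54°C)
First 17 bases: GCTTGTCGATGTTGGGG → Tm = 54°C (≥ 54°C)
Since every base adds ≥2°C, Tm only increases with n, so the threshold is first crossed at n = 17.

n = 17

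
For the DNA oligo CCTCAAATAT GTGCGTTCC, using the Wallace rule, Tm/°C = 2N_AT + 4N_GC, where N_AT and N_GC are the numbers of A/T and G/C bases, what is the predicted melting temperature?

Base counts: A=4, T=6, G=3, C=6
AT pairs contribute 10, GC pairs contribute 9.
Tm = 2(10) + 4(9) = 20 + 36 = 56°C

56°C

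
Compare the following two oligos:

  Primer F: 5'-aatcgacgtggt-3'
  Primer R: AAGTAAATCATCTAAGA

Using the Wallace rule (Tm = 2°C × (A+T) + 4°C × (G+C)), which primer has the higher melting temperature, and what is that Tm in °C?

Primer R, 42°C

Primer F: A+T=6, G+C=6 → Tm = 2(6)+4(6) = 36°C
Primer R: A+T=13, G+C=4 → Tm = 2(13)+4(4) = 42°C
36°C vs 42°C → primer R is higher.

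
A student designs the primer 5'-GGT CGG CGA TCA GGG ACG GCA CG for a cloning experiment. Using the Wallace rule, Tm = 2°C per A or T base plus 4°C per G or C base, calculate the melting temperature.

Scanning the sequence gives T=2, G=11, C=6, A=4.
So N_AT = 6 and N_GC = 17.
Tm = 2×6 + 4×17 = 80°C

80°C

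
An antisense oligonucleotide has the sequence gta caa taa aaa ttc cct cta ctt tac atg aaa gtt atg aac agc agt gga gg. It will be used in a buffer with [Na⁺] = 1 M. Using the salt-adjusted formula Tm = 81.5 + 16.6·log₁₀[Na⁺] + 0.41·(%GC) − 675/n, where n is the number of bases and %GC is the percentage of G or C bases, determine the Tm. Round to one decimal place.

Length n = 53. Scanning the sequence gives C=9, A=20, G=10, T=14.
G+C = 19, so %GC = 19/53 × 100 = 35.849%
Salt term: 16.6 × (0) = 0
GC term: 0.41 × 35.849 = 14.698; length term: −675/53 = −12.736
Tm = 81.5 + (0) + 14.698 − 12.736 = 83.462 → 83.5°C

83.5°C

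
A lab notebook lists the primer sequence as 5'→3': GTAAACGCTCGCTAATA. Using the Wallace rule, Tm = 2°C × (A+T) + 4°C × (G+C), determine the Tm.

48°C

Scanning the sequence gives G=3, C=4, T=4, A=6.
So N_AT = 10 and N_GC = 7.
Tm = 4·7 + 2·10 = 28 + 20 = 48°C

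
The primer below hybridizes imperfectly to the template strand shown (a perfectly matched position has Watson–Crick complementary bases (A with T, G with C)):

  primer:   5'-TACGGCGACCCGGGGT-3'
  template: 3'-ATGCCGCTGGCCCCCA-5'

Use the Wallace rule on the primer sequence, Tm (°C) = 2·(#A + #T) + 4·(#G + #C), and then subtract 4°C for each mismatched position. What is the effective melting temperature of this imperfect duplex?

52°C

Primer base counts: A=2, T=2, G=7, C=5 → A+T=4, G+C=12
Perfect-match Tm = 2(4) + 4(12) = 8 + 48 = 56°C
Mismatches (positions where the bases are not complementary): 1 (at position 11)
Effective Tm = 56 − 1×4 = 56 − 4 = 52°C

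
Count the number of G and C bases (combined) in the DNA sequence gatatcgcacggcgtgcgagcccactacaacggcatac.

23

Counting bases: G=10, C=13, T=5, A=10
Total G or C: 10 + 13 = 23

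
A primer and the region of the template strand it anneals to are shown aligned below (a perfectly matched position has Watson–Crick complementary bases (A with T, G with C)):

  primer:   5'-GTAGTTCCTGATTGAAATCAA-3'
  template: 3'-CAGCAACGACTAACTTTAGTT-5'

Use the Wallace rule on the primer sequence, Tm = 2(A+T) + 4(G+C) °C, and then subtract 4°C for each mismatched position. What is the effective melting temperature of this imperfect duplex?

48°C

Primer base counts: A=7, T=7, G=4, C=3 → A+T=14, G+C=7
Perfect-match Tm = 2(14) + 4(7) = 28 + 28 = 56°C
Mismatches (positions where the bases are not complementary): 2 (at positions 3, 7)
Effective Tm = 56 − 2×4 = 56 − 8 = 48°C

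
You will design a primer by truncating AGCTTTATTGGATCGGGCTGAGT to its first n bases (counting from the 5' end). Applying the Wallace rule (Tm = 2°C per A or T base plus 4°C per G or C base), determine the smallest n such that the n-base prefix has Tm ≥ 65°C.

n = 22

First 21 bases: AGCTTTATTGGATCGGGCTGA → Tm = 62°C (< 65°C)
First 22 bases: AGCTTTATTGGATCGGGCTGAG → Tm = 66°C (≥ 65°C)
Each additional base adds 2°C (A/T) or 4°C (G/C), so Tm is non-decreasing in n; n = 22 is the first length to reach 65°C.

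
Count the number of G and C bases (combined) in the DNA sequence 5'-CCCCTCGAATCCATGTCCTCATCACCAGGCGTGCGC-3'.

23

Base counts: C=16, A=6, T=7, G=7
Total G or C: 7 + 16 = 23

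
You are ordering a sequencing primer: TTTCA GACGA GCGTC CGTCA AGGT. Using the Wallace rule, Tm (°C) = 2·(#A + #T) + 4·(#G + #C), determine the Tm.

Base counts: A=5, T=6, C=6, G=7
A+T = 11, G+C = 13
Tm = 2×11 + 4×13 = 74°C

74°C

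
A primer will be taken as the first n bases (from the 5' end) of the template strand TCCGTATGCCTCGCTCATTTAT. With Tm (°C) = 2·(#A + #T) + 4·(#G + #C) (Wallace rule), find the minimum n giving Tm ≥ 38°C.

First 11 bases: TCCGTATGCCT → Tm = 34°C (< 38°C)
First 12 bases: TCCGTATGCCTC → Tm = 38°C (≥ 38°C)
Each additional base adds 2°C (A/T) or 4°C (G/C), so Tm is non-decreasing in n; n = 12 is the first length to reach 38°C.

n = 12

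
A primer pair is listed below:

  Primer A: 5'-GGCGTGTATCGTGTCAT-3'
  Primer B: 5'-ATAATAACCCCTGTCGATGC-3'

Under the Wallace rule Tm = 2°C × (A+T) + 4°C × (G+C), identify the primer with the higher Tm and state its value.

Primer B, 58°C

Primer A: A+T=8, G+C=9 → Tm = 2(8)+4(9) = 52°C
Primer B: A+T=11, G+C=9 → Tm = 2(11)+4(9) = 58°C
52°C vs 58°C → primer B is higher.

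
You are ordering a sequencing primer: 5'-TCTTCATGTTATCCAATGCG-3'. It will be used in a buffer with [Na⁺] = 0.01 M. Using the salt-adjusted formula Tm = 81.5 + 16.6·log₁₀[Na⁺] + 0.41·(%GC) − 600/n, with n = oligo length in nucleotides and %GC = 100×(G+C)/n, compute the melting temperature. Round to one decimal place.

Length n = 20. Scanning the sequence gives C=5, A=4, T=8, G=3.
G+C = 8, so %GC = 8/20 × 100 = 40%
Salt term: 16.6 × (-2) = -33.2
GC term: 0.41 × 40 = 16.4; length term: −600/20 = −30
Tm = 81.5 + (-33.2) + 16.4 − 30 = 34.7 → 34.7°C

34.7°C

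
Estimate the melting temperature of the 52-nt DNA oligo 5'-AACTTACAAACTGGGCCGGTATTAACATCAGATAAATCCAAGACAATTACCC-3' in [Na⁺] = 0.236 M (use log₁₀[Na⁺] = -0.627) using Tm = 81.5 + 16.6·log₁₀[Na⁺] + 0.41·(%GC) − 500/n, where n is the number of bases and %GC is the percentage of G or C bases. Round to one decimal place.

77.2°C

Length n = 52. Counting bases: T=11, G=7, A=21, C=13
G+C = 20, so %GC = 20/52 × 100 = 38.462%
Salt term: 16.6 × (-0.627) = -10.408
GC term: 0.41 × 38.462 = 15.769; length term: −500/52 = −9.615
Tm = 81.5 + (-10.408) + 15.769 − 9.615 = 77.246 → 77.2°C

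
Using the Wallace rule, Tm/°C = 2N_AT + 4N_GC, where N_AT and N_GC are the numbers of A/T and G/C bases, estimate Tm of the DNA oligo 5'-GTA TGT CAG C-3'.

Base counts: G=3, A=2, T=3, C=2
A+T = 5, G+C = 5
Tm = 2×5 + 4×5 = 30°C

30°C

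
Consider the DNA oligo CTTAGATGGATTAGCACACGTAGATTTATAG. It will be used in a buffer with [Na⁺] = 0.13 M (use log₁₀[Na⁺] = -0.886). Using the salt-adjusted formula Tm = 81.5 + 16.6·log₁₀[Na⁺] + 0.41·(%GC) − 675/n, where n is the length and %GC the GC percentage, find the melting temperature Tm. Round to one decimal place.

59.6°C

Length n = 31. G=7, C=4, A=10, T=10
G+C = 11, so %GC = 11/31 × 100 = 35.484%
Salt term: 16.6 × (-0.886) = -14.708
GC term: 0.41 × 35.484 = 14.548; length term: −675/31 = −21.774
Tm = 81.5 + (-14.708) + 14.548 − 21.774 = 59.566 → 59.6°C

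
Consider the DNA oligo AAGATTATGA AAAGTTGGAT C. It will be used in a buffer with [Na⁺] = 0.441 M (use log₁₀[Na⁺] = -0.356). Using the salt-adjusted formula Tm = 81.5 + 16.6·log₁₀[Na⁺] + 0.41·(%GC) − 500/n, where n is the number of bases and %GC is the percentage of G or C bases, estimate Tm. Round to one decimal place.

Length n = 21. Counting bases: C=1, A=9, T=6, G=5
G+C = 6, so %GC = 6/21 × 100 = 28.571%
Salt term: 16.6 × (-0.356) = -5.91
GC term: 0.41 × 28.571 = 11.714; length term: −500/21 = −23.81
Tm = 81.5 + (-5.91) + 11.714 − 23.81 = 63.494 → 63.5°C

63.5°C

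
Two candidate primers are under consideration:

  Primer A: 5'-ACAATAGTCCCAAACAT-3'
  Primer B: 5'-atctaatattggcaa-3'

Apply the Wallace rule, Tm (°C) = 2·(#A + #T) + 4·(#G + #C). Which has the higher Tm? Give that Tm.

Primer A, 46°C

Primer A: A+T=11, G+C=6 → Tm = 2(11)+4(6) = 46°C
Primer B: A+T=11, G+C=4 → Tm = 2(11)+4(4) = 38°C
46°C vs 38°C → primer A is higher.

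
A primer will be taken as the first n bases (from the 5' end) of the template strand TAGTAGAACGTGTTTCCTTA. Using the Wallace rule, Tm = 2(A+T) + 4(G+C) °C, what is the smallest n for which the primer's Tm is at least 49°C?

First 17 bases: TAGTAGAACGTGTTTCC → Tm = 48°C (< 49°C)
First 18 bases: TAGTAGAACGTGTTTCCT → Tm = 50°C (≥ 49°C)
Each additional base adds 2°C (A/T) or 4°C (G/C), so Tm is non-decreasing in n; n = 18 is the first length to reach 49°C.

n = 18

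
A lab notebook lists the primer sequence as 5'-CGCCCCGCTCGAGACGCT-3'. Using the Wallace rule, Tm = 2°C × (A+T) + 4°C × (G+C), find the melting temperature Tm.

Scanning the sequence gives A=2, G=5, T=2, C=9.
So N_AT = 4 and N_GC = 14.
Tm = 2(4) + 4(14) = 8 + 56 = 64°C

64°C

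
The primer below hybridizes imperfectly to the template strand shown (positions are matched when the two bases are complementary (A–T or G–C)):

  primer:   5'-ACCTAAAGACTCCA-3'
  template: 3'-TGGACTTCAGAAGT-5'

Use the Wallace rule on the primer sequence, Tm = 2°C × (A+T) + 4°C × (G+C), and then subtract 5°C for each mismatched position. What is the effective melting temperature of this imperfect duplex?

Primer base counts: A=6, T=2, G=1, C=5 → A+T=8, G+C=6
Perfect-match Tm = 2(8) + 4(6) = 16 + 24 = 40°C
Mismatches (positions where the bases are not complementary): 3 (at positions 5, 9, 12)
Effective Tm = 40 − 3×5 = 40 − 15 = 25°C

25°C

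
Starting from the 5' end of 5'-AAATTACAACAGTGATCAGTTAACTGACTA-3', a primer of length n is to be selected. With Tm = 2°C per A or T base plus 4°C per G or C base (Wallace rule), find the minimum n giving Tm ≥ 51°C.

First 19 bases: AAATTACAACAGTGATCAG → Tm = 50°C (< 51°C)
First 20 bases: AAATTACAACAGTGATCAGT → Tm = 52°C (≥ 51°C)
Since every base adds ≥2°C, Tm only increases with n, so the threshold is first crossed at n = 20.

n = 20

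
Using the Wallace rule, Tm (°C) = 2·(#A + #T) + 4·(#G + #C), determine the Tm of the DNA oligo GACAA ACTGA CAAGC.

44°C

Base counts: C=4, T=1, G=3, A=7
So N_AT = 8 and N_GC = 7.
Tm = 2(8) + 4(7) = 16 + 28 = 44°C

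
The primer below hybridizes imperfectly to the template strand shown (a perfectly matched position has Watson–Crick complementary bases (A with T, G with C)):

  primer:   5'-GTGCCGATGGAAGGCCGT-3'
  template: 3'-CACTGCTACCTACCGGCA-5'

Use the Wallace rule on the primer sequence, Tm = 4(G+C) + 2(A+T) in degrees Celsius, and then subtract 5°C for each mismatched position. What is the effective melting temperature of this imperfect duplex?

50°C

Primer base counts: A=3, T=3, G=8, C=4 → A+T=6, G+C=12
Perfect-match Tm = 2(6) + 4(12) = 12 + 48 = 60°C
Mismatches (positions where the bases are not complementary): 2 (at positions 4, 12)
Effective Tm = 60 − 2×5 = 60 − 10 = 50°C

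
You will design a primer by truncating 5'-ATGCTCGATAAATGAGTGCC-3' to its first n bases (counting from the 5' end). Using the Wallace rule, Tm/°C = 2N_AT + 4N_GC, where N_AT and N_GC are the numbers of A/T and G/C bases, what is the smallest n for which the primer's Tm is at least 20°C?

n = 7

First 6 bases: ATGCTC → Tm = 18°C (< 20°C)
First 7 bases: ATGCTCG → Tm = 22°C (≥ 20°C)
Each additional base adds 2°C (A/T) or 4°C (G/C), so Tm is non-decreasing in n; n = 7 is the first length to reach 20°C.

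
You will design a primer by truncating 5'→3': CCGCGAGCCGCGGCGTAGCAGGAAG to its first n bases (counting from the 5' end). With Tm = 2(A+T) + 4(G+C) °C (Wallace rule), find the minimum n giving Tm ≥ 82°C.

First 22 bases: CCGCGAGCCGCGGCGTAGCAGG → Tm = 80°C (< 82°C)
First 23 bases: CCGCGAGCCGCGGCGTAGCAGGA → Tm = 82°C (≥ 82°C)
Since every base adds ≥2°C, Tm only increases with n, so the threshold is first crossed at n = 23.

n = 23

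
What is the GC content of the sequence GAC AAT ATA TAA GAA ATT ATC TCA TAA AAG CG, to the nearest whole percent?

25%

Scanning the sequence gives T=8, C=4, A=16, G=4.
G+C = 4 + 4 = 8 out of 32 bases
%GC = 8/32 × 100 = 25% ≈ 25%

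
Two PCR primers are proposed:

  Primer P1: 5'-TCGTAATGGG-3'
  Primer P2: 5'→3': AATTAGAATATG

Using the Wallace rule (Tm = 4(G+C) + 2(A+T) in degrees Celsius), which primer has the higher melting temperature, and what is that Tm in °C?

Primer P1: A+T=5, G+C=5 → Tm = 2(5)+4(5) = 30°C
Primer P2: A+T=10, G+C=2 → Tm = 2(10)+4(2) = 28°C
30°C vs 28°C → primer P1 is higher.

Primer P1, 30°C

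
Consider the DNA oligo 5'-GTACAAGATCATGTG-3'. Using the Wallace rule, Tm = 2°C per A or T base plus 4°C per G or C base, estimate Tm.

42°C

G=4, T=4, A=5, C=2
AT pairs contribute 9, GC pairs contribute 6.
Tm = 4·6 + 2·9 = 24 + 18 = 42°C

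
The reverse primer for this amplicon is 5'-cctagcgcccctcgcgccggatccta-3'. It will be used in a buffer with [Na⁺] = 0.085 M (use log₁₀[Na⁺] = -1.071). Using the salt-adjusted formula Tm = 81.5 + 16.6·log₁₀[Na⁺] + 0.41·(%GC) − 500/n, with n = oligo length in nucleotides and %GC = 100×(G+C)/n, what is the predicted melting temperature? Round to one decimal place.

74.5°C

Length n = 26. Counting bases: A=3, C=13, T=4, G=6
G+C = 19, so %GC = 19/26 × 100 = 73.077%
Salt term: 16.6 × (-1.071) = -17.779
GC term: 0.41 × 73.077 = 29.962; length term: −500/26 = −19.231
Tm = 81.5 + (-17.779) + 29.962 − 19.231 = 74.452 → 74.5°C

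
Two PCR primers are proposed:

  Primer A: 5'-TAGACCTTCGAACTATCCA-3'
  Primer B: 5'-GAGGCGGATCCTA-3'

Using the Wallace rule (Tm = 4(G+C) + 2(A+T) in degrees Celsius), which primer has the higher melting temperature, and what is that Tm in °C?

Primer A, 54°C

Primer A: A+T=11, G+C=8 → Tm = 2(11)+4(8) = 54°C
Primer B: A+T=5, G+C=8 → Tm = 2(5)+4(8) = 42°C
54°C vs 42°C → primer A is higher.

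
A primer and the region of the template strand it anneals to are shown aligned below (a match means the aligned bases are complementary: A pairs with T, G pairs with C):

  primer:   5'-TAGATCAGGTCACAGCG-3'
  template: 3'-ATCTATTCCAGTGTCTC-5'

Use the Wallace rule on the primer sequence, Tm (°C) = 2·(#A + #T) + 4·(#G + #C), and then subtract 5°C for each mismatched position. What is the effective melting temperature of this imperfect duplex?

42°C

Primer base counts: A=5, T=3, G=5, C=4 → A+T=8, G+C=9
Perfect-match Tm = 2(8) + 4(9) = 16 + 36 = 52°C
Mismatches (positions where the bases are not complementary): 2 (at positions 6, 16)
Effective Tm = 52 − 2×5 = 52 − 10 = 42°C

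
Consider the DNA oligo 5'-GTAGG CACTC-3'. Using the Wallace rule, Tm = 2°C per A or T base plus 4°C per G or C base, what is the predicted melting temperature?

32°C

A=2, T=2, C=3, G=3
So N_AT = 4 and N_GC = 6.
Tm = 2×4 + 4×6 = 32°C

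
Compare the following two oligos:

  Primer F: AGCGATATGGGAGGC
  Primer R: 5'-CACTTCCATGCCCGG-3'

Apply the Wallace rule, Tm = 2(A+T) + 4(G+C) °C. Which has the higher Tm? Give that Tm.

Primer R, 50°C

Primer F: A+T=6, G+C=9 → Tm = 2(6)+4(9) = 48°C
Primer R: A+T=5, G+C=10 → Tm = 2(5)+4(10) = 50°C
48°C vs 50°C → primer R is higher.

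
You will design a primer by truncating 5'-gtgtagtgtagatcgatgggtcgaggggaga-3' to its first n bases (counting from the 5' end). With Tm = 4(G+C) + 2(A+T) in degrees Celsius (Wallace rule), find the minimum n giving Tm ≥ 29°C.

First 10 bases: GTGTAGTGTA → Tm = 28°C (< 29°C)
First 11 bases: GTGTAGTGTAG → Tm = 32°C (≥ 29°C)
Each additional base adds 2°C (A/T) or 4°C (G/C), so Tm is non-decreasing in n; n = 11 is the first length to reach 29°C.

n = 11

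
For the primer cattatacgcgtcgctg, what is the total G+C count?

T=5, G=4, A=3, C=5
Total G or C: 4 + 5 = 9

9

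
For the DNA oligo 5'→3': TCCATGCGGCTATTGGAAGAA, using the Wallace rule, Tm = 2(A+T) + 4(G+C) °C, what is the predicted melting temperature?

62°C

Scanning the sequence gives G=6, A=6, C=4, T=5.
AT pairs contribute 11, GC pairs contribute 10.
Tm = 2(11) + 4(10) = 22 + 40 = 62°C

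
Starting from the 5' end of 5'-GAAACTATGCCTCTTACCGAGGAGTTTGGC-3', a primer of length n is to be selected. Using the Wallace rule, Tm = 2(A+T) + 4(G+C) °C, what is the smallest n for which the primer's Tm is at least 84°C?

n = 29

First 28 bases: GAAACTATGCCTCTTACCGAGGAGTTTG → Tm = 82°C (< 84°C)
First 29 bases: GAAACTATGCCTCTTACCGAGGAGTTTGG → Tm = 86°C (≥ 84°C)
Since every base adds ≥2°C, Tm only increases with n, so the threshold is first crossed at n = 29.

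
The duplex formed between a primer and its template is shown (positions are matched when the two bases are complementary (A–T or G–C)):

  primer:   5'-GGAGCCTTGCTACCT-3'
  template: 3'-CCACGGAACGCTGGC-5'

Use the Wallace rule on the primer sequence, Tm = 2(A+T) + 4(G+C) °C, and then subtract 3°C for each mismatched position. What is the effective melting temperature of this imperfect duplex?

39°C

Primer base counts: A=2, T=4, G=4, C=5 → A+T=6, G+C=9
Perfect-match Tm = 2(6) + 4(9) = 12 + 36 = 48°C
Mismatches (positions where the bases are not complementary): 3 (at positions 3, 11, 15)
Effective Tm = 48 − 3×3 = 48 − 9 = 39°C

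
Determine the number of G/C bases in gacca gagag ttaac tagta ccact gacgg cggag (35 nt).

19

Scanning the sequence gives A=11, C=8, G=11, T=5.
Total G or C: 11 + 8 = 19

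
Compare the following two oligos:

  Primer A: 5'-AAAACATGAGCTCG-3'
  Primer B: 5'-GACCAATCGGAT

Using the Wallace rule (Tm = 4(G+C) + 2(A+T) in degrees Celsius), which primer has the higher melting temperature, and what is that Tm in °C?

Primer A: A+T=8, G+C=6 → Tm = 2(8)+4(6) = 40°C
Primer B: A+T=6, G+C=6 → Tm = 2(6)+4(6) = 36°C
40°C vs 36°C → primer A is higher.

Primer A, 40°C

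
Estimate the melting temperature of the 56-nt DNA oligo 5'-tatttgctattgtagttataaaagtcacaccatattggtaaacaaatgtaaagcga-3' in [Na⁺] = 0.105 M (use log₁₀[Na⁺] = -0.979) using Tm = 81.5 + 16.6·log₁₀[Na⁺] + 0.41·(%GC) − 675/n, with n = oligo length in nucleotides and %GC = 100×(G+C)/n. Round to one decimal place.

Length n = 56. Scanning the sequence gives C=7, G=9, T=18, A=22.
G+C = 16, so %GC = 16/56 × 100 = 28.571%
Salt term: 16.6 × (-0.979) = -16.251
GC term: 0.41 × 28.571 = 11.714; length term: −675/56 = −12.054
Tm = 81.5 + (-16.251) + 11.714 − 12.054 = 64.909 → 64.9°C

64.9°C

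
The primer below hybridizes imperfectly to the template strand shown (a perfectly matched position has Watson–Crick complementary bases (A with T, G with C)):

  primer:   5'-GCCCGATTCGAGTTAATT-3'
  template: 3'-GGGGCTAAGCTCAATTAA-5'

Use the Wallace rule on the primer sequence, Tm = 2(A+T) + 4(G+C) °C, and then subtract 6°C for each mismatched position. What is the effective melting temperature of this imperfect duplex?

Primer base counts: A=4, T=6, G=4, C=4 → A+T=10, G+C=8
Perfect-match Tm = 2(10) + 4(8) = 20 + 32 = 52°C
Mismatches (positions where the bases are not complementary): 1 (at position 1)
Effective Tm = 52 − 1×6 = 52 − 6 = 46°C

46°C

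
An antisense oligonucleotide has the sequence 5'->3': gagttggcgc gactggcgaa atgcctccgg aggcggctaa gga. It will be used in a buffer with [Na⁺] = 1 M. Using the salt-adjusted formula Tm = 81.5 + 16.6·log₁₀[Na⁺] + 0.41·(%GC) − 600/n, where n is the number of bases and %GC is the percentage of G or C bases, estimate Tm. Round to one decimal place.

Length n = 43. Base counts: C=10, G=18, T=6, A=9
G+C = 28, so %GC = 28/43 × 100 = 65.116%
Salt term: 16.6 × (0) = 0
GC term: 0.41 × 65.116 = 26.698; length term: −600/43 = −13.953
Tm = 81.5 + (0) + 26.698 − 13.953 = 94.245 → 94.2°C

94.2°C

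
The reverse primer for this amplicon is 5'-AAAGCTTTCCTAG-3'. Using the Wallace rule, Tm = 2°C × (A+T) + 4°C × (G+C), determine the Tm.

Scanning the sequence gives C=3, G=2, T=4, A=4.
So N_AT = 8 and N_GC = 5.
Tm = 2(8) + 4(5) = 16 + 20 = 36°C

36°C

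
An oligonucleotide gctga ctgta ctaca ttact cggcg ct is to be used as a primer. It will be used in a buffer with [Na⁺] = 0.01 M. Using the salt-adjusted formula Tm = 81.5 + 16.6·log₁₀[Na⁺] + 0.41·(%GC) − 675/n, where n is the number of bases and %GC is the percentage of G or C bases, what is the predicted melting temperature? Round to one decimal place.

Length n = 27. Base counts: G=6, T=8, A=5, C=8
G+C = 14, so %GC = 14/27 × 100 = 51.852%
Salt term: 16.6 × (-2) = -33.2
GC term: 0.41 × 51.852 = 21.259; length term: −675/27 = −25
Tm = 81.5 + (-33.2) + 21.259 − 25 = 44.559 → 44.6°C

44.6°C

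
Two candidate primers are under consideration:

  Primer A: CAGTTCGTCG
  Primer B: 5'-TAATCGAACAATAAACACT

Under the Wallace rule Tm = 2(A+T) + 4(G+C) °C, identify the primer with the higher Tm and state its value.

Primer B, 48°C

Primer A: A+T=4, G+C=6 → Tm = 2(4)+4(6) = 32°C
Primer B: A+T=14, G+C=5 → Tm = 2(14)+4(5) = 48°C
32°C vs 48°C → primer B is higher.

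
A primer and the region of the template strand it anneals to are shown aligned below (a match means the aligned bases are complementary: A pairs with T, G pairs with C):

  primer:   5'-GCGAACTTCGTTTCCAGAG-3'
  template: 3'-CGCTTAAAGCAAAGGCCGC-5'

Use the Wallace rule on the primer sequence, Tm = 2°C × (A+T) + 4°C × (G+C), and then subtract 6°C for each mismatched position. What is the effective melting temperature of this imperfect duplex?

Primer base counts: A=4, T=5, G=5, C=5 → A+T=9, G+C=10
Perfect-match Tm = 2(9) + 4(10) = 18 + 40 = 58°C
Mismatches (positions where the bases are not complementary): 3 (at positions 6, 16, 18)
Effective Tm = 58 − 3×6 = 58 − 18 = 40°C

40°C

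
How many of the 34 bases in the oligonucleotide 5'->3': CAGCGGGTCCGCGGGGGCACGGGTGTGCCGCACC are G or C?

28

Scanning the sequence gives C=12, G=16, A=3, T=3.
G+C = 16 + 12 = 28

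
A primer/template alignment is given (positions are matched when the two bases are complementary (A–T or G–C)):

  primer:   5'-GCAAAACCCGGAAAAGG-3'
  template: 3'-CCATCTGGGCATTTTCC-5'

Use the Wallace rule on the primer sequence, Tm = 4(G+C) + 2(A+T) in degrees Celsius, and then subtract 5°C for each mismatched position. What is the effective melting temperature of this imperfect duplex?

32°C

Primer base counts: A=8, T=0, G=5, C=4 → A+T=8, G+C=9
Perfect-match Tm = 2(8) + 4(9) = 16 + 36 = 52°C
Mismatches (positions where the bases are not complementary): 4 (at positions 2, 3, 5, 11)
Effective Tm = 52 − 4×5 = 52 − 20 = 32°C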